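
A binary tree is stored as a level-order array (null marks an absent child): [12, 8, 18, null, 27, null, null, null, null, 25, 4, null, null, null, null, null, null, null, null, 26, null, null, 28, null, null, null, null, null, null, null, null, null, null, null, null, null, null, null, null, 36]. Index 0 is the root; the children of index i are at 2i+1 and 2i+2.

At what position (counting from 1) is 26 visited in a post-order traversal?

2

Post-order visits the left subtree, then the right subtree, then the node.
At 12: go left to 8.
  At 8: no left child.
  At 8: go right to 27.
    At 27: go left to 25.
      At 25: go left to 26.
        At 26: go left to 36.
          36 is a leaf — visit 36.
        At 26: no right child.
        Visit 26.
      At 25: no right child.
      Visit 25.
    At 27: go right to 4.
      At 4: no left child.
      At 4: go right to 28.
        28 is a leaf — visit 28.
      Visit 4.
    Visit 27.
  Visit 8.
At 12: go right to 18.
  18 is a leaf — visit 18.
Visit 12.
Full post-order sequence: 36, 26, 25, 28, 4, 27, 8, 18, 12.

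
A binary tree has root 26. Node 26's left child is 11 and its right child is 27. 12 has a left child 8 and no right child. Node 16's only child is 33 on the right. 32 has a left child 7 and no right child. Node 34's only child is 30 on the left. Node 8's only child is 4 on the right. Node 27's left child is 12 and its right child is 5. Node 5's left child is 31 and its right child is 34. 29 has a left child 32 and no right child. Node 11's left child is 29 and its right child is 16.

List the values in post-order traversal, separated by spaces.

7 32 29 33 16 11 4 8 12 31 30 34 5 27 26

Post-order visits the left subtree, then the right subtree, then the node.
At 26: go left to 11.
  At 11: go left to 29.
    At 29: go left to 32.
      At 32: go left to 7.
        7 is a leaf — visit 7.
      At 32: no right child.
      Visit 32.
    At 29: no right child.
    Visit 29.
  At 11: go right to 16.
    At 16: no left child.
    At 16: go right to 33.
      33 is a leaf — visit 33.
    Visit 16.
  Visit 11.
At 26: go right to 27.
  At 27: go left to 12.
    At 12: go left to 8.
      At 8: no left child.
      At 8: go right to 4.
        4 is a leaf — visit 4.
      Visit 8.
    At 12: no right child.
    Visit 12.
  At 27: go right to 5.
    At 5: go left to 31.
      31 is a leaf — visit 31.
    At 5: go right to 34.
      At 34: go left to 30.
        30 is a leaf — visit 30.
      At 34: no right child.
      Visit 34.
    Visit 5.
  Visit 27.
Visit 26.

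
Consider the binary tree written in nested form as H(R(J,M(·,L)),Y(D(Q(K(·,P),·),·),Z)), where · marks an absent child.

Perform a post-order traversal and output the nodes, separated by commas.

Post-order visits the left subtree, then the right subtree, then the node.
At H: go left to R.
  At R: go left to J.
    J is a leaf — visit J.
  At R: go right to M.
    At M: no left child.
    At M: go right to L.
      L is a leaf — visit L.
    Visit M.
  Visit R.
At H: go right to Y.
  At Y: go left to D.
    At D: go left to Q.
      At Q: go left to K.
        At K: no left child.
        At K: go right to P.
          P is a leaf — visit P.
        Visit K.
      At Q: no right child.
      Visit Q.
    At D: no right child.
    Visit D.
  At Y: go right to Z.
    Z is a leaf — visit Z.
  Visit Y.
Visit H.

J, L, M, R, P, K, Q, D, Z, Y, H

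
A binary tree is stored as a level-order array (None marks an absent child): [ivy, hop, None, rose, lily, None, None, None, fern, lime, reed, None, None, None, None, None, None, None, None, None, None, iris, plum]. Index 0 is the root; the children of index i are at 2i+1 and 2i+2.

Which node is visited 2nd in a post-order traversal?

rose

Post-order visits the left subtree, then the right subtree, then the node.
At ivy: go left to hop.
  At hop: go left to rose.
    At rose: no left child.
    At rose: go right to fern.
      fern is a leaf — visit fern.
    Visit rose.
  At hop: go right to lily.
    At lily: go left to lime.
      lime is a leaf — visit lime.
    At lily: go right to reed.
      At reed: go left to iris.
        iris is a leaf — visit iris.
      At reed: go right to plum.
        plum is a leaf — visit plum.
      Visit reed.
    Visit lily.
  Visit hop.
At ivy: no right child.
Visit ivy.
Full post-order sequence: fern, rose, lime, iris, plum, reed, lily, hop, ivy.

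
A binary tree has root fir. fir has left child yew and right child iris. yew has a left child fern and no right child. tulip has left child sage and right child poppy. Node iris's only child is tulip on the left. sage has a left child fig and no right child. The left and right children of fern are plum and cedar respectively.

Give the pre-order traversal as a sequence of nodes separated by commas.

Pre-order visits the node, then its left subtree, then its right subtree.
Visit fir.
At fir: go left to yew.
  Visit yew.
  At yew: go left to fern.
    Visit fern.
    At fern: go left to plum.
      plum is a leaf — visit plum.
    At fern: go right to cedar.
      cedar is a leaf — visit cedar.
  At yew: no right child.
At fir: go right to iris.
  Visit iris.
  At iris: go left to tulip.
    Visit tulip.
    At tulip: go left to sage.
      Visit sage.
      At sage: go left to fig.
        fig is a leaf — visit fig.
      At sage: no right child.
    At tulip: go right to poppy.
      poppy is a leaf — visit poppy.
  At iris: no right child.

fir, yew, fern, plum, cedar, iris, tulip, sage, fig, poppy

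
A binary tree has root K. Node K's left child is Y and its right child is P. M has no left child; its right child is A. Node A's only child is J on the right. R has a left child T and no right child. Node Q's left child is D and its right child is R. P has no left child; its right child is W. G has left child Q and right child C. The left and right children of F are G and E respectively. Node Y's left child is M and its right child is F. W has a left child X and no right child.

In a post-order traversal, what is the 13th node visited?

Post-order visits the left subtree, then the right subtree, then the node.
At K: go left to Y.
  At Y: go left to M.
    At M: no left child.
    At M: go right to A.
      At A: no left child.
      At A: go right to J.
        J is a leaf — visit J.
      Visit A.
    Visit M.
  At Y: go right to F.
    At F: go left to G.
      At G: go left to Q.
        At Q: go left to D.
          D is a leaf — visit D.
        At Q: go right to R.
          At R: go left to T.
            T is a leaf — visit T.
          At R: no right child.
          Visit R.
        Visit Q.
      At G: go right to C.
        C is a leaf — visit C.
      Visit G.
    At F: go right to E.
      E is a leaf — visit E.
    Visit F.
  Visit Y.
At K: go right to P.
  At P: no left child.
  At P: go right to W.
    At W: go left to X.
      X is a leaf — visit X.
    At W: no right child.
    Visit W.
  Visit P.
Visit K.
Full post-order sequence: J, A, M, D, T, R, Q, C, G, E, F, Y, X, W, P, K.

X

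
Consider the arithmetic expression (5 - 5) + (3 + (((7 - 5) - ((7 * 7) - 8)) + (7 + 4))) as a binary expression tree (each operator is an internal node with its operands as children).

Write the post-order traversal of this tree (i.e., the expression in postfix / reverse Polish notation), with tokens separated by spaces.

Post-order on an expression tree gives postfix notation: for each operator, emit left operand, right operand, then the operator.

5 5 - 3 7 5 - 7 7 * 8 - - 7 4 + + + +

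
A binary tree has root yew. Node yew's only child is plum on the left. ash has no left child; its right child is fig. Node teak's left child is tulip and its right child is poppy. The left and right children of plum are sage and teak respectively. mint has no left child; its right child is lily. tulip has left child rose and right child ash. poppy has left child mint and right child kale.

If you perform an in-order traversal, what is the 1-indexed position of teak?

7

In-order visits the left subtree, then the node, then the right subtree.
At yew: go left to plum.
  At plum: go left to sage.
    sage is a leaf — visit sage.
  Visit plum.
  At plum: go right to teak.
    At teak: go left to tulip.
      At tulip: go left to rose.
        rose is a leaf — visit rose.
      Visit tulip.
      At tulip: go right to ash.
        At ash: no left child.
        Visit ash.
        At ash: go right to fig.
          fig is a leaf — visit fig.
    Visit teak.
    At teak: go right to poppy.
      At poppy: go left to mint.
        At mint: no left child.
        Visit mint.
        At mint: go right to lily.
          lily is a leaf — visit lily.
      Visit poppy.
      At poppy: go right to kale.
        kale is a leaf — visit kale.
Visit yew.
At yew: no right child.
Full in-order sequence: sage, plum, rose, tulip, ash, fig, teak, mint, lily, poppy, kale, yew.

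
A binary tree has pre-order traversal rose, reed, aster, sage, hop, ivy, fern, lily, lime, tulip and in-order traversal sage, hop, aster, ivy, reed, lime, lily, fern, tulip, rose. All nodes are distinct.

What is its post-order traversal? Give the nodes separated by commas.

The first element of pre-order is the root; it splits in-order into left and right subtrees.
Root rose: left subtree has 9 nodes {sage, hop, aster, ivy, reed, lime, lily, fern, tulip}, right has 0 { }.
  Root reed: left subtree has 4 nodes {sage, hop, aster, ivy}, right has 4 {lime, lily, fern, tulip}.
    Root aster: left subtree has 2 nodes {sage, hop}, right has 1 {ivy}.
      Root sage: left subtree has 0 nodes { }, right has 1 {hop}.
    Root fern: left subtree has 2 nodes {lime, lily}, right has 1 {tulip}.
      Root lily: left subtree has 1 node {lime}, right has 0 { }.

hop, sage, ivy, aster, lime, lily, tulip, fern, reed, rose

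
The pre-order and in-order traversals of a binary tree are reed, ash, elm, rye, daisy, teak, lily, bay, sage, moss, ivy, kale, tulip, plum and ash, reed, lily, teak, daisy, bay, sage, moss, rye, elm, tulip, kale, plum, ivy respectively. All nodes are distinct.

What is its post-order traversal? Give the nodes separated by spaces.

ash lily teak moss sage bay daisy rye tulip plum kale ivy elm reed

The first element of pre-order is the root; it splits in-order into left and right subtrees.
Root reed: left subtree has 1 node {ash}, right has 12 {lily, teak, daisy, bay, sage, moss, rye, elm, tulip, kale, plum, ivy}.
  Root elm: left subtree has 7 nodes {lily, teak, daisy, bay, sage, moss, rye}, right has 4 {tulip, kale, plum, ivy}.
    Root rye: left subtree has 6 nodes {lily, teak, daisy, bay, sage, moss}, right has 0 { }.
      Root daisy: left subtree has 2 nodes {lily, teak}, right has 3 {bay, sage, moss}.
        Root teak: left subtree has 1 node {lily}, right has 0 { }.
        Root bay: left subtree has 0 nodes { }, right has 2 {sage, moss}.
          Root sage: left subtree has 0 nodes { }, right has 1 {moss}.
    Root ivy: left subtree has 3 nodes {tulip, kale, plum}, right has 0 { }.
      Root kale: left subtree has 1 node {tulip}, right has 1 {plum}.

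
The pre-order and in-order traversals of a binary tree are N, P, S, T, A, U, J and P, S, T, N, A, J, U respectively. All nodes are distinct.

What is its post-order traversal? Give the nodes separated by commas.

T, S, P, J, U, A, N

The first element of pre-order is the root; it splits in-order into left and right subtrees.
Root N: left subtree has 3 nodes {P, S, T}, right has 3 {A, J, U}.
  Root P: left subtree has 0 nodes { }, right has 2 {S, T}.
    Root S: left subtree has 0 nodes { }, right has 1 {T}.
  Root A: left subtree has 0 nodes { }, right has 2 {J, U}.
    Root U: left subtree has 1 node {J}, right has 0 { }.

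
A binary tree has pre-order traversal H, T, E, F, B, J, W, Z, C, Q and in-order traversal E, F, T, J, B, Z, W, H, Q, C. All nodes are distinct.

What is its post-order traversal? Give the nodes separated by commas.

The first element of pre-order is the root; it splits in-order into left and right subtrees.
Root H: left subtree has 7 nodes {E, F, T, J, B, Z, W}, right has 2 {Q, C}.
  Root T: left subtree has 2 nodes {E, F}, right has 4 {J, B, Z, W}.
    Root E: left subtree has 0 nodes { }, right has 1 {F}.
    Root B: left subtree has 1 node {J}, right has 2 {Z, W}.
      Root W: left subtree has 1 node {Z}, right has 0 { }.
  Root C: left subtree has 1 node {Q}, right has 0 { }.

F, E, J, Z, W, B, T, Q, C, H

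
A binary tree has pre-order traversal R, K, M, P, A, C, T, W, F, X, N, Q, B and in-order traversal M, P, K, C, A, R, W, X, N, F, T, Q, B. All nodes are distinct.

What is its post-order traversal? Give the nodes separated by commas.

P, M, C, A, K, N, X, F, W, B, Q, T, R

The first element of pre-order is the root; it splits in-order into left and right subtrees.
Root R: left subtree has 5 nodes {M, P, K, C, A}, right has 7 {W, X, N, F, T, Q, B}.
  Root K: left subtree has 2 nodes {M, P}, right has 2 {C, A}.
    Root M: left subtree has 0 nodes { }, right has 1 {P}.
    Root A: left subtree has 1 node {C}, right has 0 { }.
  Root T: left subtree has 4 nodes {W, X, N, F}, right has 2 {Q, B}.
    Root W: left subtree has 0 nodes { }, right has 3 {X, N, F}.
      Root F: left subtree has 2 nodes {X, N}, right has 0 { }.
        Root X: left subtree has 0 nodes { }, right has 1 {N}.
    Root Q: left subtree has 0 nodes { }, right has 1 {B}.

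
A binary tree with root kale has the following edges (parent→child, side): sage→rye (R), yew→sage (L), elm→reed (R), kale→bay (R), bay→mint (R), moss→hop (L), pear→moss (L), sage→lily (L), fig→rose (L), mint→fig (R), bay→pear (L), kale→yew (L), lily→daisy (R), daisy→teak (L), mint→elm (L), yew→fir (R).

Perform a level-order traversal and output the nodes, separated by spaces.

Level-order visits nodes level by level from the root, left to right within each level.
Level 0: kale
Level 1: yew, bay
Level 2: sage, fir, pear, mint
Level 3: lily, rye, moss, elm, fig
Level 4: daisy, hop, reed, rose
Level 5: teak

kale yew bay sage fir pear mint lily rye moss elm fig daisy hop reed rose teak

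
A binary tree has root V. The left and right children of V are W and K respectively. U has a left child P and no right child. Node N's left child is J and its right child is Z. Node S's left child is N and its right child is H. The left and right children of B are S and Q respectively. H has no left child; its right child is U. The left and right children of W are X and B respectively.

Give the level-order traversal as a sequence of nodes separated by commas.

Level-order visits nodes level by level from the root, left to right within each level.
Level 0: V
Level 1: W, K
Level 2: X, B
Level 3: S, Q
Level 4: N, H
Level 5: J, Z, U
Level 6: P

V, W, K, X, B, S, Q, N, H, J, Z, U, P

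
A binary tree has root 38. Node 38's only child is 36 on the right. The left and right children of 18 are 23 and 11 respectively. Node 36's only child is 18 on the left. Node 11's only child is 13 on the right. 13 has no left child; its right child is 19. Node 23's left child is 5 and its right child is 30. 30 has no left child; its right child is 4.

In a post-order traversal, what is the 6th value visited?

Post-order visits the left subtree, then the right subtree, then the node.
At 38: no left child.
At 38: go right to 36.
  At 36: go left to 18.
    At 18: go left to 23.
      At 23: go left to 5.
        5 is a leaf — visit 5.
      At 23: go right to 30.
        At 30: no left child.
        At 30: go right to 4.
          4 is a leaf — visit 4.
        Visit 30.
      Visit 23.
    At 18: go right to 11.
      At 11: no left child.
      At 11: go right to 13.
        At 13: no left child.
        At 13: go right to 19.
          19 is a leaf — visit 19.
        Visit 13.
      Visit 11.
    Visit 18.
  At 36: no right child.
  Visit 36.
Visit 38.
Full post-order sequence: 5, 4, 30, 23, 19, 13, 11, 18, 36, 38.

13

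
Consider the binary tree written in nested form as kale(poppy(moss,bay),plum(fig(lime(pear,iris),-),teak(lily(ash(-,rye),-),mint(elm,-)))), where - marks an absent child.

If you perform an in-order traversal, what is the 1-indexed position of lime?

In-order visits the left subtree, then the node, then the right subtree.
At kale: go left to poppy.
  At poppy: go left to moss.
    moss is a leaf — visit moss.
  Visit poppy.
  At poppy: go right to bay.
    bay is a leaf — visit bay.
Visit kale.
At kale: go right to plum.
  At plum: go left to fig.
    At fig: go left to lime.
      At lime: go left to pear.
        pear is a leaf — visit pear.
      Visit lime.
      At lime: go right to iris.
        iris is a leaf — visit iris.
    Visit fig.
    At fig: no right child.
  Visit plum.
  At plum: go right to teak.
    At teak: go left to lily.
      At lily: go left to ash.
        At ash: no left child.
        Visit ash.
        At ash: go right to rye.
          rye is a leaf — visit rye.
      Visit lily.
      At lily: no right child.
    Visit teak.
    At teak: go right to mint.
      At mint: go left to elm.
        elm is a leaf — visit elm.
      Visit mint.
      At mint: no right child.
Full in-order sequence: moss, poppy, bay, kale, pear, lime, iris, fig, plum, ash, rye, lily, teak, elm, mint.

6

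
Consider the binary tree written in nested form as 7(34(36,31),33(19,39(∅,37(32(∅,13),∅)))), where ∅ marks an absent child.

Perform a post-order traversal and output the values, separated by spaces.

Post-order visits the left subtree, then the right subtree, then the node.
At 7: go left to 34.
  At 34: go left to 36.
    36 is a leaf — visit 36.
  At 34: go right to 31.
    31 is a leaf — visit 31.
  Visit 34.
At 7: go right to 33.
  At 33: go left to 19.
    19 is a leaf — visit 19.
  At 33: go right to 39.
    At 39: no left child.
    At 39: go right to 37.
      At 37: go left to 32.
        At 32: no left child.
        At 32: go right to 13.
          13 is a leaf — visit 13.
        Visit 32.
      At 37: no right child.
      Visit 37.
    Visit 39.
  Visit 33.
Visit 7.

36 31 34 19 13 32 37 39 33 7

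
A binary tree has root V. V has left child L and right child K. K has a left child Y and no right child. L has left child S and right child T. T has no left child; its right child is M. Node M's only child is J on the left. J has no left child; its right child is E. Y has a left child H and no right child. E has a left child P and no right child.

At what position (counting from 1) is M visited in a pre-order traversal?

5

Pre-order visits the node, then its left subtree, then its right subtree.
Visit V.
At V: go left to L.
  Visit L.
  At L: go left to S.
    S is a leaf — visit S.
  At L: go right to T.
    Visit T.
    At T: no left child.
    At T: go right to M.
      Visit M.
      At M: go left to J.
        Visit J.
        At J: no left child.
        At J: go right to E.
          Visit E.
          At E: go left to P.
            P is a leaf — visit P.
          At E: no right child.
      At M: no right child.
At V: go right to K.
  Visit K.
  At K: go left to Y.
    Visit Y.
    At Y: go left to H.
      H is a leaf — visit H.
    At Y: no right child.
  At K: no right child.
Full pre-order sequence: V, L, S, T, M, J, E, P, K, Y, H.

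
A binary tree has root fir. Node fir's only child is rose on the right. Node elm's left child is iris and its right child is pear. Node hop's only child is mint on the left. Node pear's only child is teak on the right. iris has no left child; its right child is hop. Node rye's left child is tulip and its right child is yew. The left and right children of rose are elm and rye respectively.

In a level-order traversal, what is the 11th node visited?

mint

Level-order visits nodes level by level from the root, left to right within each level.
Level 0: fir
Level 1: rose
Level 2: elm, rye
Level 3: iris, pear, tulip, yew
Level 4: hop, teak
Level 5: mint
Full level-order sequence: fir, rose, elm, rye, iris, pear, tulip, yew, hop, teak, mint.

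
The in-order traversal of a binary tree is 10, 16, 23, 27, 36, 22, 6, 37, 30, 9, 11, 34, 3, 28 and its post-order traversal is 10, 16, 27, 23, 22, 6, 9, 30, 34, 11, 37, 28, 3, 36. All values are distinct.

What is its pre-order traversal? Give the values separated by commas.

The last element of post-order is the root; it splits in-order into left and right subtrees.
Root 36: left subtree has 4 nodes {10, 16, 23, 27}, right has 9 {22, 6, 37, 30, 9, 11, 34, 3, 28}.
  Root 23: left subtree has 2 nodes {10, 16}, right has 1 {27}.
    Root 16: left subtree has 1 node {10}, right has 0 { }.
  Root 3: left subtree has 7 nodes {22, 6, 37, 30, 9, 11, 34}, right has 1 {28}.
    Root 37: left subtree has 2 nodes {22, 6}, right has 4 {30, 9, 11, 34}.
      Root 6: left subtree has 1 node {22}, right has 0 { }.
      Root 11: left subtree has 2 nodes {30, 9}, right has 1 {34}.
        Root 30: left subtree has 0 nodes { }, right has 1 {9}.

36, 23, 16, 10, 27, 3, 37, 6, 22, 11, 30, 9, 34, 28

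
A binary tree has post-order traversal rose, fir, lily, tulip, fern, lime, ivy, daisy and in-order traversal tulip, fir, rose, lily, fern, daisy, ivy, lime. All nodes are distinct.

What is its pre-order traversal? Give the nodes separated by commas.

daisy, fern, tulip, lily, fir, rose, ivy, lime

The last element of post-order is the root; it splits in-order into left and right subtrees.
Root daisy: left subtree has 5 nodes {tulip, fir, rose, lily, fern}, right has 2 {ivy, lime}.
  Root fern: left subtree has 4 nodes {tulip, fir, rose, lily}, right has 0 { }.
    Root tulip: left subtree has 0 nodes { }, right has 3 {fir, rose, lily}.
      Root lily: left subtree has 2 nodes {fir, rose}, right has 0 { }.
        Root fir: left subtree has 0 nodes { }, right has 1 {rose}.
  Root ivy: left subtree has 0 nodes { }, right has 1 {lime}.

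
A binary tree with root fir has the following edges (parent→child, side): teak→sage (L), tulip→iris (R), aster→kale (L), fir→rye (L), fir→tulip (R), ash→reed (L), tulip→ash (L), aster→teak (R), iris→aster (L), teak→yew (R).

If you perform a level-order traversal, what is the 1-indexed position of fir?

1

Level-order visits nodes level by level from the root, left to right within each level.
Level 0: fir
Level 1: rye, tulip
Level 2: ash, iris
Level 3: reed, aster
Level 4: kale, teak
Level 5: sage, yew
Full level-order sequence: fir, rye, tulip, ash, iris, reed, aster, kale, teak, sage, yew.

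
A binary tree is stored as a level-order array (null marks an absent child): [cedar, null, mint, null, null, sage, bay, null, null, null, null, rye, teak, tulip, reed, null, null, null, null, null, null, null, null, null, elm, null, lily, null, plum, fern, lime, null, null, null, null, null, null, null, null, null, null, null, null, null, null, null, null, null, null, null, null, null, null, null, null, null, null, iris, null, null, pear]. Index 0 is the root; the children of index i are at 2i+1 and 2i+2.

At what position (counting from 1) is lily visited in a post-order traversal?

3

Post-order visits the left subtree, then the right subtree, then the node.
At cedar: no left child.
At cedar: go right to mint.
  At mint: go left to sage.
    At sage: go left to rye.
      At rye: no left child.
      At rye: go right to elm.
        elm is a leaf — visit elm.
      Visit rye.
    At sage: go right to teak.
      At teak: no left child.
      At teak: go right to lily.
        lily is a leaf — visit lily.
      Visit teak.
    Visit sage.
  At mint: go right to bay.
    At bay: go left to tulip.
      At tulip: no left child.
      At tulip: go right to plum.
        At plum: go left to iris.
          iris is a leaf — visit iris.
        At plum: no right child.
        Visit plum.
      Visit tulip.
    At bay: go right to reed.
      At reed: go left to fern.
        At fern: no left child.
        At fern: go right to pear.
          pear is a leaf — visit pear.
        Visit fern.
      At reed: go right to lime.
        lime is a leaf — visit lime.
      Visit reed.
    Visit bay.
  Visit mint.
Visit cedar.
Full post-order sequence: elm, rye, lily, teak, sage, iris, plum, tulip, pear, fern, lime, reed, bay, mint, cedar.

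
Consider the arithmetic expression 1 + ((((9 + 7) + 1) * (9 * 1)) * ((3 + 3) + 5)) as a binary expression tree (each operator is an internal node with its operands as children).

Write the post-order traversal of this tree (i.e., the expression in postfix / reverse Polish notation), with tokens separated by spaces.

1 9 7 + 1 + 9 1 * * 3 3 + 5 + * +

Post-order on an expression tree gives postfix notation: for each operator, emit left operand, right operand, then the operator.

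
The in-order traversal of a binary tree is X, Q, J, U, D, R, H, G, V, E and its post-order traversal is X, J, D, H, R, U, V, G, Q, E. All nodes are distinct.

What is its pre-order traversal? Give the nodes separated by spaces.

E Q X G U J R D H V

The last element of post-order is the root; it splits in-order into left and right subtrees.
Root E: left subtree has 9 nodes {X, Q, J, U, D, R, H, G, V}, right has 0 { }.
  Root Q: left subtree has 1 node {X}, right has 7 {J, U, D, R, H, G, V}.
    Root G: left subtree has 5 nodes {J, U, D, R, H}, right has 1 {V}.
      Root U: left subtree has 1 node {J}, right has 3 {D, R, H}.
        Root R: left subtree has 1 node {D}, right has 1 {H}.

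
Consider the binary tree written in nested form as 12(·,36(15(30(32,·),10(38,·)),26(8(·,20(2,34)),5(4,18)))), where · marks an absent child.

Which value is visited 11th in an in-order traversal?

34

In-order visits the left subtree, then the node, then the right subtree.
At 12: no left child.
Visit 12.
At 12: go right to 36.
  At 36: go left to 15.
    At 15: go left to 30.
      At 30: go left to 32.
        32 is a leaf — visit 32.
      Visit 30.
      At 30: no right child.
    Visit 15.
    At 15: go right to 10.
      At 10: go left to 38.
        38 is a leaf — visit 38.
      Visit 10.
      At 10: no right child.
  Visit 36.
  At 36: go right to 26.
    At 26: go left to 8.
      At 8: no left child.
      Visit 8.
      At 8: go right to 20.
        At 20: go left to 2.
          2 is a leaf — visit 2.
        Visit 20.
        At 20: go right to 34.
          34 is a leaf — visit 34.
    Visit 26.
    At 26: go right to 5.
      At 5: go left to 4.
        4 is a leaf — visit 4.
      Visit 5.
      At 5: go right to 18.
        18 is a leaf — visit 18.
Full in-order sequence: 12, 32, 30, 15, 38, 10, 36, 8, 2, 20, 34, 26, 4, 5, 18.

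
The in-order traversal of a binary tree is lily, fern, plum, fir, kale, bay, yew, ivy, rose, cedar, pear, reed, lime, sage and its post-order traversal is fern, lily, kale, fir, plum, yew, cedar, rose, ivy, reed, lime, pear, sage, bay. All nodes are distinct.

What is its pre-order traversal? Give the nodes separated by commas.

bay, plum, lily, fern, fir, kale, sage, pear, ivy, yew, rose, cedar, lime, reed

The last element of post-order is the root; it splits in-order into left and right subtrees.
Root bay: left subtree has 5 nodes {lily, fern, plum, fir, kale}, right has 8 {yew, ivy, rose, cedar, pear, reed, lime, sage}.
  Root plum: left subtree has 2 nodes {lily, fern}, right has 2 {fir, kale}.
    Root lily: left subtree has 0 nodes { }, right has 1 {fern}.
    Root fir: left subtree has 0 nodes { }, right has 1 {kale}.
  Root sage: left subtree has 7 nodes {yew, ivy, rose, cedar, pear, reed, lime}, right has 0 { }.
    Root pear: left subtree has 4 nodes {yew, ivy, rose, cedar}, right has 2 {reed, lime}.
      Root ivy: left subtree has 1 node {yew}, right has 2 {rose, cedar}.
        Root rose: left subtree has 0 nodes { }, right has 1 {cedar}.
      Root lime: left subtree has 1 node {reed}, right has 0 { }.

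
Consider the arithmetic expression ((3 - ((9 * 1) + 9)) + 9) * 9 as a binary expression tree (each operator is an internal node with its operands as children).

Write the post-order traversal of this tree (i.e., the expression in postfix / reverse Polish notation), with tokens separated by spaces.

Post-order on an expression tree gives postfix notation: for each operator, emit left operand, right operand, then the operator.

3 9 1 * 9 + - 9 + 9 *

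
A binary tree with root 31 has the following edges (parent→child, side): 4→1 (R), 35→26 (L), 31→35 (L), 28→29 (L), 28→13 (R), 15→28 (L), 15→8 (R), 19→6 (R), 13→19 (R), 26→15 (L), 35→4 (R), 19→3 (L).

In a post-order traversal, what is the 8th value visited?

Post-order visits the left subtree, then the right subtree, then the node.
At 31: go left to 35.
  At 35: go left to 26.
    At 26: go left to 15.
      At 15: go left to 28.
        At 28: go left to 29.
          29 is a leaf — visit 29.
        At 28: go right to 13.
          At 13: no left child.
          At 13: go right to 19.
            At 19: go left to 3.
              3 is a leaf — visit 3.
            At 19: go right to 6.
              6 is a leaf — visit 6.
            Visit 19.
          Visit 13.
        Visit 28.
      At 15: go right to 8.
        8 is a leaf — visit 8.
      Visit 15.
    At 26: no right child.
    Visit 26.
  At 35: go right to 4.
    At 4: no left child.
    At 4: go right to 1.
      1 is a leaf — visit 1.
    Visit 4.
  Visit 35.
At 31: no right child.
Visit 31.
Full post-order sequence: 29, 3, 6, 19, 13, 28, 8, 15, 26, 1, 4, 35, 31.

15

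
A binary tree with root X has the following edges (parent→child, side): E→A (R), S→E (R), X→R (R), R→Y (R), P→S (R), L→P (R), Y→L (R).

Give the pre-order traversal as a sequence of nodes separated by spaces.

Pre-order visits the node, then its left subtree, then its right subtree.
Visit X.
At X: no left child.
At X: go right to R.
  Visit R.
  At R: no left child.
  At R: go right to Y.
    Visit Y.
    At Y: no left child.
    At Y: go right to L.
      Visit L.
      At L: no left child.
      At L: go right to P.
        Visit P.
        At P: no left child.
        At P: go right to S.
          Visit S.
          At S: no left child.
          At S: go right to E.
            Visit E.
            At E: no left child.
            At E: go right to A.
              A is a leaf — visit A.

X R Y L P S E A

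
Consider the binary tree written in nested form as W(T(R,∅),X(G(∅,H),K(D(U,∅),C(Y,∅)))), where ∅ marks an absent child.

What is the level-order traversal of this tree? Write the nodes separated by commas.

W, T, X, R, G, K, H, D, C, U, Y

Level-order visits nodes level by level from the root, left to right within each level.
Level 0: W
Level 1: T, X
Level 2: R, G, K
Level 3: H, D, C
Level 4: U, Y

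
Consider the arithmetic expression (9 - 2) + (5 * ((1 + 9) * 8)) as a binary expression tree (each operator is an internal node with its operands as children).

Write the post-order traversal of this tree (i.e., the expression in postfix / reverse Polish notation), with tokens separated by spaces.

Post-order on an expression tree gives postfix notation: for each operator, emit left operand, right operand, then the operator.

9 2 - 5 1 9 + 8 * * +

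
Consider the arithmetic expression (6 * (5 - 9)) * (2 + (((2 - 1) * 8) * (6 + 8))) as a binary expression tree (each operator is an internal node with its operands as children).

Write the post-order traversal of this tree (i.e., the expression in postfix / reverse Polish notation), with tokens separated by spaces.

6 5 9 - * 2 2 1 - 8 * 6 8 + * + *

Post-order on an expression tree gives postfix notation: for each operator, emit left operand, right operand, then the operator.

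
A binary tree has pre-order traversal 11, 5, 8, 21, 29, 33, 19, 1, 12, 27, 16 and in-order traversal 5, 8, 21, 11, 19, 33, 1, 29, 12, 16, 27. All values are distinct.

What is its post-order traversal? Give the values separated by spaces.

The first element of pre-order is the root; it splits in-order into left and right subtrees.
Root 11: left subtree has 3 nodes {5, 8, 21}, right has 7 {19, 33, 1, 29, 12, 16, 27}.
  Root 5: left subtree has 0 nodes { }, right has 2 {8, 21}.
    Root 8: left subtree has 0 nodes { }, right has 1 {21}.
  Root 29: left subtree has 3 nodes {19, 33, 1}, right has 3 {12, 16, 27}.
    Root 33: left subtree has 1 node {19}, right has 1 {1}.
    Root 12: left subtree has 0 nodes { }, right has 2 {16, 27}.
      Root 27: left subtree has 1 node {16}, right has 0 { }.

21 8 5 19 1 33 16 27 12 29 11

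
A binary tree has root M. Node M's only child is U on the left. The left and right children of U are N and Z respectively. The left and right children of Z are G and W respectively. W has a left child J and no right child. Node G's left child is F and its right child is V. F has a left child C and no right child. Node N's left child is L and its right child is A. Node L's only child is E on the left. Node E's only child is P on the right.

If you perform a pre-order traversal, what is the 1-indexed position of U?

2

Pre-order visits the node, then its left subtree, then its right subtree.
Visit M.
At M: go left to U.
  Visit U.
  At U: go left to N.
    Visit N.
    At N: go left to L.
      Visit L.
      At L: go left to E.
        Visit E.
        At E: no left child.
        At E: go right to P.
          P is a leaf — visit P.
      At L: no right child.
    At N: go right to A.
      A is a leaf — visit A.
  At U: go right to Z.
    Visit Z.
    At Z: go left to G.
      Visit G.
      At G: go left to F.
        Visit F.
        At F: go left to C.
          C is a leaf — visit C.
        At F: no right child.
      At G: go right to V.
        V is a leaf — visit V.
    At Z: go right to W.
      Visit W.
      At W: go left to J.
        J is a leaf — visit J.
      At W: no right child.
At M: no right child.
Full pre-order sequence: M, U, N, L, E, P, A, Z, G, F, C, V, W, J.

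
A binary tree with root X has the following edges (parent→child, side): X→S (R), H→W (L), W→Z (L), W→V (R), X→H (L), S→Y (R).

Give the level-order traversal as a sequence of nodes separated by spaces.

X H S W Y Z V

Level-order visits nodes level by level from the root, left to right within each level.
Level 0: X
Level 1: H, S
Level 2: W, Y
Level 3: Z, V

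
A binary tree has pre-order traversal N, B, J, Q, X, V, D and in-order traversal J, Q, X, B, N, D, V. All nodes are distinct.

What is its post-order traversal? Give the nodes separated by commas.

X, Q, J, B, D, V, N

The first element of pre-order is the root; it splits in-order into left and right subtrees.
Root N: left subtree has 4 nodes {J, Q, X, B}, right has 2 {D, V}.
  Root B: left subtree has 3 nodes {J, Q, X}, right has 0 { }.
    Root J: left subtree has 0 nodes { }, right has 2 {Q, X}.
      Root Q: left subtree has 0 nodes { }, right has 1 {X}.
  Root V: left subtree has 1 node {D}, right has 0 { }.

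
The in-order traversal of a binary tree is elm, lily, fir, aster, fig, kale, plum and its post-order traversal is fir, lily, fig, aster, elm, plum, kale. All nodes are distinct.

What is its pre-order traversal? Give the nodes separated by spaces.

kale elm aster lily fir fig plum

The last element of post-order is the root; it splits in-order into left and right subtrees.
Root kale: left subtree has 5 nodes {elm, lily, fir, aster, fig}, right has 1 {plum}.
  Root elm: left subtree has 0 nodes { }, right has 4 {lily, fir, aster, fig}.
    Root aster: left subtree has 2 nodes {lily, fir}, right has 1 {fig}.
      Root lily: left subtree has 0 nodes { }, right has 1 {fir}.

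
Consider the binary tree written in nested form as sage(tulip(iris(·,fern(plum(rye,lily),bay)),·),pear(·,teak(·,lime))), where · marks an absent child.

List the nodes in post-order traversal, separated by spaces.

rye lily plum bay fern iris tulip lime teak pear sage

Post-order visits the left subtree, then the right subtree, then the node.
At sage: go left to tulip.
  At tulip: go left to iris.
    At iris: no left child.
    At iris: go right to fern.
      At fern: go left to plum.
        At plum: go left to rye.
          rye is a leaf — visit rye.
        At plum: go right to lily.
          lily is a leaf — visit lily.
        Visit plum.
      At fern: go right to bay.
        bay is a leaf — visit bay.
      Visit fern.
    Visit iris.
  At tulip: no right child.
  Visit tulip.
At sage: go right to pear.
  At pear: no left child.
  At pear: go right to teak.
    At teak: no left child.
    At teak: go right to lime.
      lime is a leaf — visit lime.
    Visit teak.
  Visit pear.
Visit sage.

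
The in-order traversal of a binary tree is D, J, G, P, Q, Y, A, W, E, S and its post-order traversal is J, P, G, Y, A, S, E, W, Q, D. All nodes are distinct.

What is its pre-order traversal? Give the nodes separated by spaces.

D Q G J P W A Y E S

The last element of post-order is the root; it splits in-order into left and right subtrees.
Root D: left subtree has 0 nodes { }, right has 9 {J, G, P, Q, Y, A, W, E, S}.
  Root Q: left subtree has 3 nodes {J, G, P}, right has 5 {Y, A, W, E, S}.
    Root G: left subtree has 1 node {J}, right has 1 {P}.
    Root W: left subtree has 2 nodes {Y, A}, right has 2 {E, S}.
      Root A: left subtree has 1 node {Y}, right has 0 { }.
      Root E: left subtree has 0 nodes { }, right has 1 {S}.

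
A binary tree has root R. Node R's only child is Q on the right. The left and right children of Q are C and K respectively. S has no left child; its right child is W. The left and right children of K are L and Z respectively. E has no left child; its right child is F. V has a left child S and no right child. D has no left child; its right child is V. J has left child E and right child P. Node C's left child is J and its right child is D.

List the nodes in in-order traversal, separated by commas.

In-order visits the left subtree, then the node, then the right subtree.
At R: no left child.
Visit R.
At R: go right to Q.
  At Q: go left to C.
    At C: go left to J.
      At J: go left to E.
        At E: no left child.
        Visit E.
        At E: go right to F.
          F is a leaf — visit F.
      Visit J.
      At J: go right to P.
        P is a leaf — visit P.
    Visit C.
    At C: go right to D.
      At D: no left child.
      Visit D.
      At D: go right to V.
        At V: go left to S.
          At S: no left child.
          Visit S.
          At S: go right to W.
            W is a leaf — visit W.
        Visit V.
        At V: no right child.
  Visit Q.
  At Q: go right to K.
    At K: go left to L.
      L is a leaf — visit L.
    Visit K.
    At K: go right to Z.
      Z is a leaf — visit Z.

R, E, F, J, P, C, D, S, W, V, Q, L, K, Z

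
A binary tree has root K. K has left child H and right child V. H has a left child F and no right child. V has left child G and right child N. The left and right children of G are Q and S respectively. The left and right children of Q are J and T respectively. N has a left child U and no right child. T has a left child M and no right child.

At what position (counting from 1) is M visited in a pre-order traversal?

9

Pre-order visits the node, then its left subtree, then its right subtree.
Visit K.
At K: go left to H.
  Visit H.
  At H: go left to F.
    F is a leaf — visit F.
  At H: no right child.
At K: go right to V.
  Visit V.
  At V: go left to G.
    Visit G.
    At G: go left to Q.
      Visit Q.
      At Q: go left to J.
        J is a leaf — visit J.
      At Q: go right to T.
        Visit T.
        At T: go left to M.
          M is a leaf — visit M.
        At T: no right child.
    At G: go right to S.
      S is a leaf — visit S.
  At V: go right to N.
    Visit N.
    At N: go left to U.
      U is a leaf — visit U.
    At N: no right child.
Full pre-order sequence: K, H, F, V, G, Q, J, T, M, S, N, U.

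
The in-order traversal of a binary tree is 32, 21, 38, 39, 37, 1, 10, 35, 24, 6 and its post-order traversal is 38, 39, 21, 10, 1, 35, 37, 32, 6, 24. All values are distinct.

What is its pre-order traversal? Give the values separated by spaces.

The last element of post-order is the root; it splits in-order into left and right subtrees.
Root 24: left subtree has 8 nodes {32, 21, 38, 39, 37, 1, 10, 35}, right has 1 {6}.
  Root 32: left subtree has 0 nodes { }, right has 7 {21, 38, 39, 37, 1, 10, 35}.
    Root 37: left subtree has 3 nodes {21, 38, 39}, right has 3 {1, 10, 35}.
      Root 21: left subtree has 0 nodes { }, right has 2 {38, 39}.
        Root 39: left subtree has 1 node {38}, right has 0 { }.
      Root 35: left subtree has 2 nodes {1, 10}, right has 0 { }.
        Root 1: left subtree has 0 nodes { }, right has 1 {10}.

24 32 37 21 39 38 35 1 10 6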